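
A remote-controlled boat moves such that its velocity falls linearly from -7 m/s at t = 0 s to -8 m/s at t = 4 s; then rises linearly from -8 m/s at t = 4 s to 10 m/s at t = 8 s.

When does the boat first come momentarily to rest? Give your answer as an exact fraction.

t = 52/9 s

v changes sign on 4–8 s (from -8 to 10); the graph is linear there, so v = 0 at t = 4 + (8)·(8 − 4)/(10 − -8) = 52/9 s.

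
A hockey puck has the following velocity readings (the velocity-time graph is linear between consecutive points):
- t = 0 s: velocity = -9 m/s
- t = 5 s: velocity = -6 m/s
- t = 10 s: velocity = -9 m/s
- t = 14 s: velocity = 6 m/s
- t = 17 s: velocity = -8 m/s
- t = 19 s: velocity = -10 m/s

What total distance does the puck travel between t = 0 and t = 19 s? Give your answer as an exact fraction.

Distance (not displacement) is the total path length: add the absolute areas under v-t.
0–5 s: |½(-9 + -6)(5)| = 37.5 m
5–10 s: |½(-6 + -9)(5)| = 37.5 m
10–14 s: v = 0 at t = 12.4 s; triangle areas 10.8 + 4.8 = 15.6 m
14–17 s: v = 0 at t = 107/7 s; triangle areas 27/7 + 48/7 = 75/7 m
17–19 s: |½(-8 + -10)(2)| = 18 m
Total distance = 4176/35 m

4176/35 m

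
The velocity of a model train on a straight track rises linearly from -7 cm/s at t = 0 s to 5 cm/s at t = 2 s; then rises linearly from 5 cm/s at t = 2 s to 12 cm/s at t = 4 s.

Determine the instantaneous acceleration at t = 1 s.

Acceleration is the slope of the v-t graph on 0–2 s: (5 − -7)/(2 − 0) = 6 cm/s².

6 cm/s²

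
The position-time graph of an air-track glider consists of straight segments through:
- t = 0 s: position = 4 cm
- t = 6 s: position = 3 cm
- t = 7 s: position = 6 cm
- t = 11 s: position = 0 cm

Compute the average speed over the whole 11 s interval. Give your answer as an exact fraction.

Average speed = (total path length)/(elapsed time); on a piecewise-linear x-t graph the path length is Σ|Δx|.
0–6 s: |Δx| = |3 − 4| = 1 cm
6–7 s: |Δx| = |6 − 3| = 3 cm
7–11 s: |Δx| = |0 − 6| = 6 cm
Total path = 10 cm; average speed = 10/11 = 10/11 cm/s.

10/11 cm/s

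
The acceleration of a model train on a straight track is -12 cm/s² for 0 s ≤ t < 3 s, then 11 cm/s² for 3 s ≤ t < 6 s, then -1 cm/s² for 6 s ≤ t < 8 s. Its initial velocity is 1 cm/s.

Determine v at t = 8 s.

Δv equals the area under the a-t graph; then v = v₀ + Δv.
0–3 s: -12 × 3 = -36 cm/s
3–6 s: 11 × 3 = 33 cm/s
6–8 s: -1 × 2 = -2 cm/s
Δv = -5 cm/s, so v(8) = 1 + (-5) = -4 cm/s.

-4 cm/s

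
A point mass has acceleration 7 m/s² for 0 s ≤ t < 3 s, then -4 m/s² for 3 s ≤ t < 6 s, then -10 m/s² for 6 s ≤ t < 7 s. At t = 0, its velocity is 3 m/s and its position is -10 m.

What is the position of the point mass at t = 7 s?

91.5 m

On each constant-a segment, Δv = aΔt and Δx = v₀Δt + ½aΔt²; chain segment to segment.
0–3 s: v starts 3 m/s; Δx = 3·3 + ½·7·3² = 40.5 m; v ends 24 m/s.
3–6 s: v starts 24 m/s; Δx = 24·3 + ½·-4·3² = 54 m; v ends 12 m/s.
6–7 s: v starts 12 m/s; Δx = 12·1 + ½·-10·1² = 7 m; v ends 2 m/s.
x(7) = -10 + Σ Δx = 91.5 m.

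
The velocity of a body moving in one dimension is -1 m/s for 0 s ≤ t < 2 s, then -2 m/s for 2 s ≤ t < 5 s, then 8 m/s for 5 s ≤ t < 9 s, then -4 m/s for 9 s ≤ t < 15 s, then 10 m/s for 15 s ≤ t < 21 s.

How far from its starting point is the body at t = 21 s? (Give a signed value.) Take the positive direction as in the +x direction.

Displacement is the signed area under the v-t curve.
0–2 s: -1 × 2 = -2 m
2–5 s: -2 × 3 = -6 m
5–9 s: 8 × 4 = 32 m
9–15 s: -4 × 6 = -24 m
15–21 s: 10 × 6 = 60 m
Net displacement = 60 m

60 m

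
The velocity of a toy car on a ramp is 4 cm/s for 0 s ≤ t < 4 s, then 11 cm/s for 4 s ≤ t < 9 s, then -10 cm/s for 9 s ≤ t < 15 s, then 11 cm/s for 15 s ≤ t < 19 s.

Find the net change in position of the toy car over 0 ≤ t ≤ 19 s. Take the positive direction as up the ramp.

55 cm

Net displacement equals the area under the velocity-time graph (areas below the axis count negative).
0–4 s: 4 × 4 = 16 cm
4–9 s: 11 × 5 = 55 cm
9–15 s: -10 × 6 = -60 cm
15–19 s: 11 × 4 = 44 cm
Net displacement = 55 cm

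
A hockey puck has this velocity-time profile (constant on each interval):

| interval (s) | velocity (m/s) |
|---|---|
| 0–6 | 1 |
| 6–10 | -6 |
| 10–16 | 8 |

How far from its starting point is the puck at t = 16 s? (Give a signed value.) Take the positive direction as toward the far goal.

Displacement is the signed area under the v-t curve.
0–6 s: 1 × 6 = 6 m
6–10 s: -6 × 4 = -24 m
10–16 s: 8 × 6 = 48 m
Net displacement = 30 m

30 m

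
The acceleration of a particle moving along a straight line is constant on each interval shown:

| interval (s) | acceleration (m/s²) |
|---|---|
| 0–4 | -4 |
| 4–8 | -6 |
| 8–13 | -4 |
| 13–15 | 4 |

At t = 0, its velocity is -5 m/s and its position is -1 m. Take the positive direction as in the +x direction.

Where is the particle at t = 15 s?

-582 m

On each constant-a segment, Δv = aΔt and Δx = v₀Δt + ½aΔt²; chain segment to segment.
0–4 s: v starts -5 m/s; Δx = -5·4 + ½·-4·4² = -52 m; v ends -21 m/s.
4–8 s: v starts -21 m/s; Δx = -21·4 + ½·-6·4² = -132 m; v ends -45 m/s.
8–13 s: v starts -45 m/s; Δx = -45·5 + ½·-4·5² = -275 m; v ends -65 m/s.
13–15 s: v starts -65 m/s; Δx = -65·2 + ½·4·2² = -122 m; v ends -57 m/s.
x(15) = -1 + Σ Δx = -582 m.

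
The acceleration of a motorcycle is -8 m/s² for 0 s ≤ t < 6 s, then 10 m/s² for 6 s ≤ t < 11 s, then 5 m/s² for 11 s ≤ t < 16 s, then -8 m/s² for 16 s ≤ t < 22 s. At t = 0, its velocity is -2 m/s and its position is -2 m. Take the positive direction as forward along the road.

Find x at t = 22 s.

On each constant-a segment, Δv = aΔt and Δx = v₀Δt + ½aΔt²; chain segment to segment.
0–6 s: v starts -2 m/s; Δx = -2·6 + ½·-8·6² = -156 m; v ends -50 m/s.
6–11 s: v starts -50 m/s; Δx = -50·5 + ½·10·5² = -125 m; v ends 0 m/s.
11–16 s: v starts 0 m/s; Δx = 0·5 + ½·5·5² = 62.5 m; v ends 25 m/s.
16–22 s: v starts 25 m/s; Δx = 25·6 + ½·-8·6² = 6 m; v ends -23 m/s.
x(22) = -2 + Σ Δx = -214.5 m.

-214.5 m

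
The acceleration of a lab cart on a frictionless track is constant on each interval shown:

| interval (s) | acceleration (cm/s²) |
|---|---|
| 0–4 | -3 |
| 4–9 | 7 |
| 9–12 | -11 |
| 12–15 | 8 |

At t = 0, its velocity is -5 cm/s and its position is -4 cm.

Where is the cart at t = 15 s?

On each constant-a segment, Δv = aΔt and Δx = v₀Δt + ½aΔt²; chain segment to segment.
0–4 s: v starts -5 cm/s; Δx = -5·4 + ½·-3·4² = -44 cm; v ends -17 cm/s.
4–9 s: v starts -17 cm/s; Δx = -17·5 + ½·7·5² = 2.5 cm; v ends 18 cm/s.
9–12 s: v starts 18 cm/s; Δx = 18·3 + ½·-11·3² = 4.5 cm; v ends -15 cm/s.
12–15 s: v starts -15 cm/s; Δx = -15·3 + ½·8·3² = -9 cm; v ends 9 cm/s.
x(15) = -4 + Σ Δx = -50 cm.

-50 cm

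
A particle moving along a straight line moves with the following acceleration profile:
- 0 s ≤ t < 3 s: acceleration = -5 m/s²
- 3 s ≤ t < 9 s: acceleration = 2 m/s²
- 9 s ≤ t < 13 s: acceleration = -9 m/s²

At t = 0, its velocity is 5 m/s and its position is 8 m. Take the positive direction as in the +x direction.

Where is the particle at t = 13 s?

On each constant-a segment, Δv = aΔt and Δx = v₀Δt + ½aΔt²; chain segment to segment.
0–3 s: v starts 5 m/s; Δx = 5·3 + ½·-5·3² = -7.5 m; v ends -10 m/s.
3–9 s: v starts -10 m/s; Δx = -10·6 + ½·2·6² = -24 m; v ends 2 m/s.
9–13 s: v starts 2 m/s; Δx = 2·4 + ½·-9·4² = -64 m; v ends -34 m/s.
x(13) = 8 + Σ Δx = -87.5 m.

-87.5 m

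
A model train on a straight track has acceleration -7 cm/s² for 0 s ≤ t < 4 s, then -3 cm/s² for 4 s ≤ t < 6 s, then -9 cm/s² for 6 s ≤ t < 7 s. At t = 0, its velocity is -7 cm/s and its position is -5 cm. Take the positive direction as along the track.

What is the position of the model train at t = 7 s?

-210.5 cm

On each constant-a segment, Δv = aΔt and Δx = v₀Δt + ½aΔt²; chain segment to segment.
0–4 s: v starts -7 cm/s; Δx = -7·4 + ½·-7·4² = -84 cm; v ends -35 cm/s.
4–6 s: v starts -35 cm/s; Δx = -35·2 + ½·-3·2² = -76 cm; v ends -41 cm/s.
6–7 s: v starts -41 cm/s; Δx = -41·1 + ½·-9·1² = -45.5 cm; v ends -50 cm/s.
x(7) = -5 + Σ Δx = -210.5 cm.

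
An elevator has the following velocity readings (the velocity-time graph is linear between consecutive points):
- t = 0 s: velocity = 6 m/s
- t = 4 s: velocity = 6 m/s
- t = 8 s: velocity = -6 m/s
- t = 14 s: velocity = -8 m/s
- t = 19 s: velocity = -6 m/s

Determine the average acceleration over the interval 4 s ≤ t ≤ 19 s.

Average acceleration = Δv/Δt = (-6 − 6)/(19 − 4) = -0.8 m/s².

-0.8 m/s²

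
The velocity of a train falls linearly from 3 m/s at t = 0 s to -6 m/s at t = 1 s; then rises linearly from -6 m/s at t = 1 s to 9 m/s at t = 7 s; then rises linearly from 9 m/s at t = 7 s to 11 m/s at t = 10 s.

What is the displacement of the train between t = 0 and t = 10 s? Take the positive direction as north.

Net displacement equals the area under the velocity-time graph (areas below the axis count negative).
0–1 s: ½(3 + -6)(1) = -1.5 m
1–7 s: ½(-6 + 9)(6) = 9 m
7–10 s: ½(9 + 11)(3) = 30 m
Net displacement = 37.5 m

37.5 m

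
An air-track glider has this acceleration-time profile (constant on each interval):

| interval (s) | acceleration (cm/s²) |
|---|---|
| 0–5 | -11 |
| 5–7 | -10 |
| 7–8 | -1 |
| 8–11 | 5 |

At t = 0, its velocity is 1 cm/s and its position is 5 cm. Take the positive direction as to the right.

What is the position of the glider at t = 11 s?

On each constant-a segment, Δv = aΔt and Δx = v₀Δt + ½aΔt²; chain segment to segment.
0–5 s: v starts 1 cm/s; Δx = 1·5 + ½·-11·5² = -132.5 cm; v ends -54 cm/s.
5–7 s: v starts -54 cm/s; Δx = -54·2 + ½·-10·2² = -128 cm; v ends -74 cm/s.
7–8 s: v starts -74 cm/s; Δx = -74·1 + ½·-1·1² = -74.5 cm; v ends -75 cm/s.
8–11 s: v starts -75 cm/s; Δx = -75·3 + ½·5·3² = -202.5 cm; v ends -60 cm/s.
x(11) = 5 + Σ Δx = -532.5 cm.

-532.5 cm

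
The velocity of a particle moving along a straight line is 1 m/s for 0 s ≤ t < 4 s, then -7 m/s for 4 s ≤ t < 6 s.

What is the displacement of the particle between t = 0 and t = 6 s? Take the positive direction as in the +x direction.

Net displacement equals the area under the velocity-time graph (areas below the axis count negative).
0–4 s: 1 × 4 = 4 m
4–6 s: -7 × 2 = -14 m
Net displacement = -10 m

-10 m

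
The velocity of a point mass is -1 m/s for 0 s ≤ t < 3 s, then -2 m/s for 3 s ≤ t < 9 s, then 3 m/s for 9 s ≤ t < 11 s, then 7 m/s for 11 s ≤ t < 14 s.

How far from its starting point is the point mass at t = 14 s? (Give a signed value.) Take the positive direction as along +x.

Displacement is the signed area under the v-t curve.
0–3 s: -1 × 3 = -3 m
3–9 s: -2 × 6 = -12 m
9–11 s: 3 × 2 = 6 m
11–14 s: 7 × 3 = 21 m
Net displacement = 12 m

12 m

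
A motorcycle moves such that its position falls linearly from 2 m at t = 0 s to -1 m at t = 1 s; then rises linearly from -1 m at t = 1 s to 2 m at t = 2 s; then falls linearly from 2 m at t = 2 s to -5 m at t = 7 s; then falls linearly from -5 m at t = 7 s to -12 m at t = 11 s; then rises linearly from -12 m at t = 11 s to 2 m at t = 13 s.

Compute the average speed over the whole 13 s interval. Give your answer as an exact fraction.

34/13 m/s

Average speed = (total path length)/(elapsed time); on a piecewise-linear x-t graph the path length is Σ|Δx|.
0–1 s: |Δx| = |-1 − 2| = 3 m
1–2 s: |Δx| = |2 − -1| = 3 m
2–7 s: |Δx| = |-5 − 2| = 7 m
7–11 s: |Δx| = |-12 − -5| = 7 m
11–13 s: |Δx| = |2 − -12| = 14 m
Total path = 34 m; average speed = 34/13 = 34/13 m/s.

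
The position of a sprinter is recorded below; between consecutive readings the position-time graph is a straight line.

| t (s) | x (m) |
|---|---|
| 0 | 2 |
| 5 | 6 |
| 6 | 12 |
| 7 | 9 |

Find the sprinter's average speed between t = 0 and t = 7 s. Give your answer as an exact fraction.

Average speed = (total path length)/(elapsed time); on a piecewise-linear x-t graph the path length is Σ|Δx|.
0–5 s: |Δx| = |6 − 2| = 4 m
5–6 s: |Δx| = |12 − 6| = 6 m
6–7 s: |Δx| = |9 − 12| = 3 m
Total path = 13 m; average speed = 13/7 = 13/7 m/s.

13/7 m/s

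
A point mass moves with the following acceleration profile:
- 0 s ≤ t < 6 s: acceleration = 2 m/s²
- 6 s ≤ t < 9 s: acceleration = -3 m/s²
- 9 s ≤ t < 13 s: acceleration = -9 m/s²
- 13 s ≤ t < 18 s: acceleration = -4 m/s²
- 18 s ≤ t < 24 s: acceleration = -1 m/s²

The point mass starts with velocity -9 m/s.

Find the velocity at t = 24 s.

-68 m/s

Δv equals the area under the a-t graph; then v = v₀ + Δv.
0–6 s: 2 × 6 = 12 m/s
6–9 s: -3 × 3 = -9 m/s
9–13 s: -9 × 4 = -36 m/s
13–18 s: -4 × 5 = -20 m/s
18–24 s: -1 × 6 = -6 m/s
Δv = -59 m/s, so v(24) = -9 + (-59) = -68 m/s.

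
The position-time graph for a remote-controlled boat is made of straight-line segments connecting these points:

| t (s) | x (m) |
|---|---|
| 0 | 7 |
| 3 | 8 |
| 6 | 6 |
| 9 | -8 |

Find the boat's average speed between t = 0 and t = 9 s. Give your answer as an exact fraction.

17/9 m/s

Average speed = (total path length)/(elapsed time); on a piecewise-linear x-t graph the path length is Σ|Δx|.
0–3 s: |Δx| = |8 − 7| = 1 m
3–6 s: |Δx| = |6 − 8| = 2 m
6–9 s: |Δx| = |-8 − 6| = 14 m
Total path = 17 m; average speed = 17/9 = 17/9 m/s.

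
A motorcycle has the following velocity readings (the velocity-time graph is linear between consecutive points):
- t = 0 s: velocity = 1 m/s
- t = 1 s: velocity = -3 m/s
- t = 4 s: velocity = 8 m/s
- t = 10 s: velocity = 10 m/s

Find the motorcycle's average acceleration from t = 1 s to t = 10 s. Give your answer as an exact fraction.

Average acceleration = Δv/Δt = (10 − -3)/(10 − 1) = 13/9 m/s².

13/9 m/s²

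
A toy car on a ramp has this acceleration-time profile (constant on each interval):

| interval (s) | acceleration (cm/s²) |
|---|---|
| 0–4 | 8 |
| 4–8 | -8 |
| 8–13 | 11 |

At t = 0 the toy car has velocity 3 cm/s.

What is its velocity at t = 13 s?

Δv equals the area under the a-t graph; then v = v₀ + Δv.
0–4 s: 8 × 4 = 32 cm/s
4–8 s: -8 × 4 = -32 cm/s
8–13 s: 11 × 5 = 55 cm/s
Δv = 55 cm/s, so v(13) = 3 + (55) = 58 cm/s.

58 cm/s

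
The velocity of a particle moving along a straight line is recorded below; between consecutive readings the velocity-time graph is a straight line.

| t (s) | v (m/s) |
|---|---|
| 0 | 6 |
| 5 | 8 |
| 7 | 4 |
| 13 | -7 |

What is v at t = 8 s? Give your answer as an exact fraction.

On 7–13 s the graph is linear from 4 to -7 m/s: v(8) = 4 + (-7 − 4)·(8 − 7)/(13 − 7) = 13/6 m/s.

13/6 m/s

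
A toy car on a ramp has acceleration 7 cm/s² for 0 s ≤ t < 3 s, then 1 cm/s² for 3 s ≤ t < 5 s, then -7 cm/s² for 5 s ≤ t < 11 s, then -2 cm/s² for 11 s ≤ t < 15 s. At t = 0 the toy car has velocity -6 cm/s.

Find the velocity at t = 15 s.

Δv equals the area under the a-t graph; then v = v₀ + Δv.
0–3 s: 7 × 3 = 21 cm/s
3–5 s: 1 × 2 = 2 cm/s
5–11 s: -7 × 6 = -42 cm/s
11–15 s: -2 × 4 = -8 cm/s
Δv = -27 cm/s, so v(15) = -6 + (-27) = -33 cm/s.

-33 cm/s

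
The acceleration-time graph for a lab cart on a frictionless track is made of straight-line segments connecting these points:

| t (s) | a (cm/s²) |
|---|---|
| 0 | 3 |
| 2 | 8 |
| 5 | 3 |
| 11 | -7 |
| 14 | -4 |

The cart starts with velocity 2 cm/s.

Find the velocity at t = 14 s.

Δv equals the area under the a-t graph; then v = v₀ + Δv.
0–2 s: ½(3 + 8)(2) = 11 cm/s
2–5 s: ½(8 + 3)(3) = 16.5 cm/s
5–11 s: ½(3 + -7)(6) = -12 cm/s
11–14 s: ½(-7 + -4)(3) = -16.5 cm/s
Δv = -1 cm/s, so v(14) = 2 + (-1) = 1 cm/s.

1 cm/s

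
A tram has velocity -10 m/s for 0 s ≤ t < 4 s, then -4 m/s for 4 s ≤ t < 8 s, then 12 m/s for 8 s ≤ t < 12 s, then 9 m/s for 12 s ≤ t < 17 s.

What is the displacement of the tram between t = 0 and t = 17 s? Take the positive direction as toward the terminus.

Displacement is the signed area under the v-t curve.
0–4 s: -10 × 4 = -40 m
4–8 s: -4 × 4 = -16 m
8–12 s: 12 × 4 = 48 m
12–17 s: 9 × 5 = 45 m
Net displacement = 37 m

37 m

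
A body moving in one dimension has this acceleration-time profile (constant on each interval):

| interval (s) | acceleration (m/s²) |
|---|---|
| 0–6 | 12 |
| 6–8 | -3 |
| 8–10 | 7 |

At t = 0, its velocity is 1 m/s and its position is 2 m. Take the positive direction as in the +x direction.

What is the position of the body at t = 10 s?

512 m

On each constant-a segment, Δv = aΔt and Δx = v₀Δt + ½aΔt²; chain segment to segment.
0–6 s: v starts 1 m/s; Δx = 1·6 + ½·12·6² = 222 m; v ends 73 m/s.
6–8 s: v starts 73 m/s; Δx = 73·2 + ½·-3·2² = 140 m; v ends 67 m/s.
8–10 s: v starts 67 m/s; Δx = 67·2 + ½·7·2² = 148 m; v ends 81 m/s.
x(10) = 2 + Σ Δx = 512 m.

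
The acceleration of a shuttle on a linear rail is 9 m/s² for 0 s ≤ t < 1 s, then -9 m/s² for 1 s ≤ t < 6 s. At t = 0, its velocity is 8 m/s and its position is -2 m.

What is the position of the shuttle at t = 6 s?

On each constant-a segment, Δv = aΔt and Δx = v₀Δt + ½aΔt²; chain segment to segment.
0–1 s: v starts 8 m/s; Δx = 8·1 + ½·9·1² = 12.5 m; v ends 17 m/s.
1–6 s: v starts 17 m/s; Δx = 17·5 + ½·-9·5² = -27.5 m; v ends -28 m/s.
x(6) = -2 + Σ Δx = -17 m.

-17 m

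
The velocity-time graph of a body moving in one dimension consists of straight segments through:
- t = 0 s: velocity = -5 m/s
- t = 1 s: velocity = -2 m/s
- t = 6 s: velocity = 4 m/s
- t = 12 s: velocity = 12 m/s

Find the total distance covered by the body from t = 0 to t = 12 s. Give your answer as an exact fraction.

359/6 m

Total distance travelled is ∫|v| dt — sum the magnitudes of each area piece.
0–1 s: |½(-5 + -2)(1)| = 3.5 m
1–6 s: v = 0 at t = 8/3 s; triangle areas 5/3 + 20/3 = 25/3 m
6–12 s: |½(4 + 12)(6)| = 48 m
Total distance = 359/6 m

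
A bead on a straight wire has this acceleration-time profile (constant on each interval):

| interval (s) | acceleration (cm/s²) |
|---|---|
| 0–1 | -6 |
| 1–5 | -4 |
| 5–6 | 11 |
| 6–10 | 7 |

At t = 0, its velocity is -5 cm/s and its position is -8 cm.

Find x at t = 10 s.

On each constant-a segment, Δv = aΔt and Δx = v₀Δt + ½aΔt²; chain segment to segment.
0–1 s: v starts -5 cm/s; Δx = -5·1 + ½·-6·1² = -8 cm; v ends -11 cm/s.
1–5 s: v starts -11 cm/s; Δx = -11·4 + ½·-4·4² = -76 cm; v ends -27 cm/s.
5–6 s: v starts -27 cm/s; Δx = -27·1 + ½·11·1² = -21.5 cm; v ends -16 cm/s.
6–10 s: v starts -16 cm/s; Δx = -16·4 + ½·7·4² = -8 cm; v ends 12 cm/s.
x(10) = -8 + Σ Δx = -121.5 cm.

-121.5 cm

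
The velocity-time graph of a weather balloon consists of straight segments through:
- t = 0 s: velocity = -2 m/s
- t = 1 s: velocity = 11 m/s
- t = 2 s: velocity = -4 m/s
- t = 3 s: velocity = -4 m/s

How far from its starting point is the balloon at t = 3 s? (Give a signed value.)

Net displacement equals the area under the velocity-time graph (areas below the axis count negative).
0–1 s: ½(-2 + 11)(1) = 4.5 m
1–2 s: ½(11 + -4)(1) = 3.5 m
2–3 s: -4 × 1 = -4 m
Net displacement = 4 m

4 m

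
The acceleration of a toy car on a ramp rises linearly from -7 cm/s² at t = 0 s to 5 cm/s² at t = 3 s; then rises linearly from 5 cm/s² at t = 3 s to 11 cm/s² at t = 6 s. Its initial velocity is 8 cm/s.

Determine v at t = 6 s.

29 cm/s

Δv equals the area under the a-t graph; then v = v₀ + Δv.
0–3 s: ½(-7 + 5)(3) = -3 cm/s
3–6 s: ½(5 + 11)(3) = 24 cm/s
Δv = 21 cm/s, so v(6) = 8 + (21) = 29 cm/s.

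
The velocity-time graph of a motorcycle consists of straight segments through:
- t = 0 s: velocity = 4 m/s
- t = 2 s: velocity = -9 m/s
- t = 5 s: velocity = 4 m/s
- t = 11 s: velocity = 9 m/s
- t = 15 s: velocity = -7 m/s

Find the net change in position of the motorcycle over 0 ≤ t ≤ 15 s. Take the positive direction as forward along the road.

30.5 m

Displacement is the signed area under the v-t curve.
0–2 s: ½(4 + -9)(2) = -5 m
2–5 s: ½(-9 + 4)(3) = -7.5 m
5–11 s: ½(4 + 9)(6) = 39 m
11–15 s: ½(9 + -7)(4) = 4 m
Net displacement = 30.5 m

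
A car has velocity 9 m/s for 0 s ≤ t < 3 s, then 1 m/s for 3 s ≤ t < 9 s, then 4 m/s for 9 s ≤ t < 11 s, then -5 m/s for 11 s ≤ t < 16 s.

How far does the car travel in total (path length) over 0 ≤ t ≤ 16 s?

Total distance travelled is ∫|v| dt — sum the magnitudes of each area piece.
0–3 s: |9| × 3 = 27 m
3–9 s: |1| × 6 = 6 m
9–11 s: |4| × 2 = 8 m
11–16 s: |-5| × 5 = 25 m
Total distance = 66 m

66 m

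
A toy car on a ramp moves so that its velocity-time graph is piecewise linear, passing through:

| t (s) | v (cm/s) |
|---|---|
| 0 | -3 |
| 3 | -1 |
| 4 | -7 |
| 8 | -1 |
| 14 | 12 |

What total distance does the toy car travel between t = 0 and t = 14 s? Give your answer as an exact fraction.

773/13 cm

Total distance travelled is ∫|v| dt — sum the magnitudes of each area piece.
0–3 s: |½(-3 + -1)(3)| = 6 cm
3–4 s: |½(-1 + -7)(1)| = 4 cm
4–8 s: |½(-7 + -1)(4)| = 16 cm
8–14 s: v = 0 at t = 110/13 s; triangle areas 3/13 + 432/13 = 435/13 cm
Total distance = 773/13 cm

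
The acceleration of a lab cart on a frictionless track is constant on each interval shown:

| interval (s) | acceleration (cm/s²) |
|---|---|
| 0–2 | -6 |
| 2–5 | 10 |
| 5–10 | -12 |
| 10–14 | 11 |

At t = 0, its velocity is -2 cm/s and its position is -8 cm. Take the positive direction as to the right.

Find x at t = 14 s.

On each constant-a segment, Δv = aΔt and Δx = v₀Δt + ½aΔt²; chain segment to segment.
0–2 s: v starts -2 cm/s; Δx = -2·2 + ½·-6·2² = -16 cm; v ends -14 cm/s.
2–5 s: v starts -14 cm/s; Δx = -14·3 + ½·10·3² = 3 cm; v ends 16 cm/s.
5–10 s: v starts 16 cm/s; Δx = 16·5 + ½·-12·5² = -70 cm; v ends -44 cm/s.
10–14 s: v starts -44 cm/s; Δx = -44·4 + ½·11·4² = -88 cm; v ends 0 cm/s.
x(14) = -8 + Σ Δx = -179 cm.

-179 cm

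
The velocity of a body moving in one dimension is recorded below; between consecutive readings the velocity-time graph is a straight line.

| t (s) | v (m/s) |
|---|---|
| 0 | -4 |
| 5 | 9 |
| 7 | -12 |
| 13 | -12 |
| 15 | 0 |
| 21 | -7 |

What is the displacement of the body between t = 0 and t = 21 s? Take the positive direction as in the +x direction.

Net displacement equals the area under the velocity-time graph (areas below the axis count negative).
0–5 s: ½(-4 + 9)(5) = 12.5 m
5–7 s: ½(9 + -12)(2) = -3 m
7–13 s: -12 × 6 = -72 m
13–15 s: ½(-12 + 0)(2) = -12 m
15–21 s: ½(0 + -7)(6) = -21 m
Net displacement = -95.5 m

-95.5 m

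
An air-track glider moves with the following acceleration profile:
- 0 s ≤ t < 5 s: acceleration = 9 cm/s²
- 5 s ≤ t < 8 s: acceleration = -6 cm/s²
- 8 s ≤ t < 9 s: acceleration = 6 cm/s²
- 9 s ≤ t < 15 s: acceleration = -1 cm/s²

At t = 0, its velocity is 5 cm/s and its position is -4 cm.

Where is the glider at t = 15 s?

On each constant-a segment, Δv = aΔt and Δx = v₀Δt + ½aΔt²; chain segment to segment.
0–5 s: v starts 5 cm/s; Δx = 5·5 + ½·9·5² = 137.5 cm; v ends 50 cm/s.
5–8 s: v starts 50 cm/s; Δx = 50·3 + ½·-6·3² = 123 cm; v ends 32 cm/s.
8–9 s: v starts 32 cm/s; Δx = 32·1 + ½·6·1² = 35 cm; v ends 38 cm/s.
9–15 s: v starts 38 cm/s; Δx = 38·6 + ½·-1·6² = 210 cm; v ends 32 cm/s.
x(15) = -4 + Σ Δx = 501.5 cm.

501.5 cm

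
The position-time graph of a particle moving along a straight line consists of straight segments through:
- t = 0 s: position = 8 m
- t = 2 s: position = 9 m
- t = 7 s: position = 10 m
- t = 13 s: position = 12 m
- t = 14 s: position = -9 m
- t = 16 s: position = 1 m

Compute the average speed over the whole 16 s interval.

2.1875 m/s

Average speed = (total path length)/(elapsed time); on a piecewise-linear x-t graph the path length is Σ|Δx|.
0–2 s: |Δx| = |9 − 8| = 1 m
2–7 s: |Δx| = |10 − 9| = 1 m
7–13 s: |Δx| = |12 − 10| = 2 m
13–14 s: |Δx| = |-9 − 12| = 21 m
14–16 s: |Δx| = |1 − -9| = 10 m
Total path = 35 m; average speed = 35/16 = 2.1875 m/s.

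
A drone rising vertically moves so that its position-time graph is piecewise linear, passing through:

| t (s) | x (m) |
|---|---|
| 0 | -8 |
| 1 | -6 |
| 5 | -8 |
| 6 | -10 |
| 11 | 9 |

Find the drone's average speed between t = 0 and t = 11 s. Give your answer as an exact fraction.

Average speed = (total path length)/(elapsed time); on a piecewise-linear x-t graph the path length is Σ|Δx|.
0–1 s: |Δx| = |-6 − -8| = 2 m
1–5 s: |Δx| = |-8 − -6| = 2 m
5–6 s: |Δx| = |-10 − -8| = 2 m
6–11 s: |Δx| = |9 − -10| = 19 m
Total path = 25 m; average speed = 25/11 = 25/11 m/s.

25/11 m/s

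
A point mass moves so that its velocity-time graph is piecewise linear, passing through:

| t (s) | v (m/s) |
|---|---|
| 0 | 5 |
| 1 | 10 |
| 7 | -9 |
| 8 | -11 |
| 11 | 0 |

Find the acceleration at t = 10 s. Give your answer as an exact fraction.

Acceleration is the slope of the v-t graph on 8–11 s: (0 − -11)/(11 − 8) = 11/3 m/s².

11/3 m/s²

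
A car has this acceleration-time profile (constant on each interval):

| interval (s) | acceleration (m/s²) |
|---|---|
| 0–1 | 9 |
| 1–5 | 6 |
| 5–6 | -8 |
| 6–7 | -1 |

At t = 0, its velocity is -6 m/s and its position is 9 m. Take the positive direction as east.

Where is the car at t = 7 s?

On each constant-a segment, Δv = aΔt and Δx = v₀Δt + ½aΔt²; chain segment to segment.
0–1 s: v starts -6 m/s; Δx = -6·1 + ½·9·1² = -1.5 m; v ends 3 m/s.
1–5 s: v starts 3 m/s; Δx = 3·4 + ½·6·4² = 60 m; v ends 27 m/s.
5–6 s: v starts 27 m/s; Δx = 27·1 + ½·-8·1² = 23 m; v ends 19 m/s.
6–7 s: v starts 19 m/s; Δx = 19·1 + ½·-1·1² = 18.5 m; v ends 18 m/s.
x(7) = 9 + Σ Δx = 109 m.

109 m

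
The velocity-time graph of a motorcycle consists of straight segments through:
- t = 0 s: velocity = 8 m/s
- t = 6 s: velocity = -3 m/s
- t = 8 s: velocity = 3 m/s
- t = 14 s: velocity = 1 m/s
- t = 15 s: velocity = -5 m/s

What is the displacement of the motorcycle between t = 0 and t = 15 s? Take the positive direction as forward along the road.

Displacement is the signed area under the v-t curve.
0–6 s: ½(8 + -3)(6) = 15 m
6–8 s: ½(-3 + 3)(2) = 0 m
8–14 s: ½(3 + 1)(6) = 12 m
14–15 s: ½(1 + -5)(1) = -2 m
Net displacement = 25 m

25 m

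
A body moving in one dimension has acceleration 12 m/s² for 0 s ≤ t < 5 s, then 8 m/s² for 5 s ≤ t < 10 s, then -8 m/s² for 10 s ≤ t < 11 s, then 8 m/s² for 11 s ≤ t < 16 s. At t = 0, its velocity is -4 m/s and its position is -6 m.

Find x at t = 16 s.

1136 m

On each constant-a segment, Δv = aΔt and Δx = v₀Δt + ½aΔt²; chain segment to segment.
0–5 s: v starts -4 m/s; Δx = -4·5 + ½·12·5² = 130 m; v ends 56 m/s.
5–10 s: v starts 56 m/s; Δx = 56·5 + ½·8·5² = 380 m; v ends 96 m/s.
10–11 s: v starts 96 m/s; Δx = 96·1 + ½·-8·1² = 92 m; v ends 88 m/s.
11–16 s: v starts 88 m/s; Δx = 88·5 + ½·8·5² = 540 m; v ends 128 m/s.
x(16) = -6 + Σ Δx = 1136 m.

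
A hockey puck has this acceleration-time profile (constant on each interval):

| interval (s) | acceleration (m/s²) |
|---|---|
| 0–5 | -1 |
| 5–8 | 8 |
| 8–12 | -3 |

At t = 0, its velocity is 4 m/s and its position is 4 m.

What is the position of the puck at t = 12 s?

112.5 m

On each constant-a segment, Δv = aΔt and Δx = v₀Δt + ½aΔt²; chain segment to segment.
0–5 s: v starts 4 m/s; Δx = 4·5 + ½·-1·5² = 7.5 m; v ends -1 m/s.
5–8 s: v starts -1 m/s; Δx = -1·3 + ½·8·3² = 33 m; v ends 23 m/s.
8–12 s: v starts 23 m/s; Δx = 23·4 + ½·-3·4² = 68 m; v ends 11 m/s.
x(12) = 4 + Σ Δx = 112.5 m.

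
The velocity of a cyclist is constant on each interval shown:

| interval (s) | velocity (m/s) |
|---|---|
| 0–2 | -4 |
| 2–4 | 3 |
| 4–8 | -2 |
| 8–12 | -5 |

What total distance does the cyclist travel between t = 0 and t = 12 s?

Total distance travelled is ∫|v| dt — sum the magnitudes of each area piece.
0–2 s: |-4| × 2 = 8 m
2–4 s: |3| × 2 = 6 m
4–8 s: |-2| × 4 = 8 m
8–12 s: |-5| × 4 = 20 m
Total distance = 42 m

42 m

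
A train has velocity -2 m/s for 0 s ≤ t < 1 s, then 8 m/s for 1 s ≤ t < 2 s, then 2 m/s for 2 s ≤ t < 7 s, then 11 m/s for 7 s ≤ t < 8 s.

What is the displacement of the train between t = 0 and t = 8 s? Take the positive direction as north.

Displacement is the signed area under the v-t curve.
0–1 s: -2 × 1 = -2 m
1–2 s: 8 × 1 = 8 m
2–7 s: 2 × 5 = 10 m
7–8 s: 11 × 1 = 11 m
Net displacement = 27 m

27 m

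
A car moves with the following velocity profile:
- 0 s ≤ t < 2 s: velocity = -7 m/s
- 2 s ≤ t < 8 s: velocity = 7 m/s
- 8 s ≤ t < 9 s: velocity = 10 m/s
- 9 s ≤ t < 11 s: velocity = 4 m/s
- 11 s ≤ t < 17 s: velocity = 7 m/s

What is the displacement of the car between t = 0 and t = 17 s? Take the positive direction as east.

88 m

Displacement is the signed area under the v-t curve.
0–2 s: -7 × 2 = -14 m
2–8 s: 7 × 6 = 42 m
8–9 s: 10 × 1 = 10 m
9–11 s: 4 × 2 = 8 m
11–17 s: 7 × 6 = 42 m
Net displacement = 88 m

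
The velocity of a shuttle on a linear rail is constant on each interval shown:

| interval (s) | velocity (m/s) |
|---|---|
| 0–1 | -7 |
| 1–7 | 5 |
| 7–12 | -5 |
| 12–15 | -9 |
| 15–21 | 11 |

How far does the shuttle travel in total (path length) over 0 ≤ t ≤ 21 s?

155 m

Distance (not displacement) is the total path length: add the absolute areas under v-t.
0–1 s: |-7| × 1 = 7 m
1–7 s: |5| × 6 = 30 m
7–12 s: |-5| × 5 = 25 m
12–15 s: |-9| × 3 = 27 m
15–21 s: |11| × 6 = 66 m
Total distance = 155 m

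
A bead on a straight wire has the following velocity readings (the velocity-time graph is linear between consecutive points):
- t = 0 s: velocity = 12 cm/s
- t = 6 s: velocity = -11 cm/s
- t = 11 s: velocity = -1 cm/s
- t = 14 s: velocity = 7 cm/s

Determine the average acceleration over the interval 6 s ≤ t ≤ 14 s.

2.25 cm/s²

Average acceleration = Δv/Δt = (7 − -11)/(14 − 6) = 2.25 cm/s².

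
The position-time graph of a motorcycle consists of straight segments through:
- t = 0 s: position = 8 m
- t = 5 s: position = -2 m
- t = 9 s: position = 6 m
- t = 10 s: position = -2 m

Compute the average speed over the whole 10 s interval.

2.6 m/s

Average speed = (total path length)/(elapsed time); on a piecewise-linear x-t graph the path length is Σ|Δx|.
0–5 s: |Δx| = |-2 − 8| = 10 m
5–9 s: |Δx| = |6 − -2| = 8 m
9–10 s: |Δx| = |-2 − 6| = 8 m
Total path = 26 m; average speed = 26/10 = 2.6 m/s.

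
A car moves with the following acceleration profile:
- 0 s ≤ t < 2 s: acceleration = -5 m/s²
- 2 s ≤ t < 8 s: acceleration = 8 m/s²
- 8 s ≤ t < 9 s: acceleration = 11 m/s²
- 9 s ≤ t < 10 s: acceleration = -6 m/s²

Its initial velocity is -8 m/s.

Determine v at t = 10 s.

35 m/s

Δv equals the area under the a-t graph; then v = v₀ + Δv.
0–2 s: -5 × 2 = -10 m/s
2–8 s: 8 × 6 = 48 m/s
8–9 s: 11 × 1 = 11 m/s
9–10 s: -6 × 1 = -6 m/s
Δv = 43 m/s, so v(10) = -8 + (43) = 35 m/s.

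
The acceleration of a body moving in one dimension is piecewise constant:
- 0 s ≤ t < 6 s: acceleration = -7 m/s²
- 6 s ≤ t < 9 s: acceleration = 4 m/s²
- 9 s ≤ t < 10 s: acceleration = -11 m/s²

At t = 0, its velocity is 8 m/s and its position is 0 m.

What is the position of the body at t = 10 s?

-189.5 m

On each constant-a segment, Δv = aΔt and Δx = v₀Δt + ½aΔt²; chain segment to segment.
0–6 s: v starts 8 m/s; Δx = 8·6 + ½·-7·6² = -78 m; v ends -34 m/s.
6–9 s: v starts -34 m/s; Δx = -34·3 + ½·4·3² = -84 m; v ends -22 m/s.
9–10 s: v starts -22 m/s; Δx = -22·1 + ½·-11·1² = -27.5 m; v ends -33 m/s.
x(10) = 0 + Σ Δx = -189.5 m.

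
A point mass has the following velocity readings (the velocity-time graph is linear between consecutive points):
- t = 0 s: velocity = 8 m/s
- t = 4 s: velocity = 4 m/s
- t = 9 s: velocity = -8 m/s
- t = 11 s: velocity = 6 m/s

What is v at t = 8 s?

-5.6 m/s

On 4–9 s the graph is linear from 4 to -8 m/s: v(8) = 4 + (-8 − 4)·(8 − 4)/(9 − 4) = -5.6 m/s.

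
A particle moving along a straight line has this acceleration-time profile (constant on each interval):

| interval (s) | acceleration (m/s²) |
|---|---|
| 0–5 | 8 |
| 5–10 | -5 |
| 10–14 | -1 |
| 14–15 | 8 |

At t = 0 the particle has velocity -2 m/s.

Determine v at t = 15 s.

17 m/s

Δv equals the area under the a-t graph; then v = v₀ + Δv.
0–5 s: 8 × 5 = 40 m/s
5–10 s: -5 × 5 = -25 m/s
10–14 s: -1 × 4 = -4 m/s
14–15 s: 8 × 1 = 8 m/s
Δv = 19 m/s, so v(15) = -2 + (19) = 17 m/s.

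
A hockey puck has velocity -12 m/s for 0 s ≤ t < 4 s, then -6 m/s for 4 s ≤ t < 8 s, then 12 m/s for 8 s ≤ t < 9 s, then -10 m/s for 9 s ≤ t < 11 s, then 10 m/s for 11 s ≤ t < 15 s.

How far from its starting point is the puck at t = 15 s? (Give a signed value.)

Displacement is the signed area under the v-t curve.
0–4 s: -12 × 4 = -48 m
4–8 s: -6 × 4 = -24 m
8–9 s: 12 × 1 = 12 m
9–11 s: -10 × 2 = -20 m
11–15 s: 10 × 4 = 40 m
Net displacement = -40 m

-40 m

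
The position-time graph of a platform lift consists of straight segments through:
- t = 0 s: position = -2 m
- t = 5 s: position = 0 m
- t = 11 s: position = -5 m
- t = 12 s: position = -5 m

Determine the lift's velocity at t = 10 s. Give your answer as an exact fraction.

Velocity is the slope of the x-t graph on 5–11 s: (-5 − 0)/(11 − 5) = -5/6 m/s.

-5/6 m/s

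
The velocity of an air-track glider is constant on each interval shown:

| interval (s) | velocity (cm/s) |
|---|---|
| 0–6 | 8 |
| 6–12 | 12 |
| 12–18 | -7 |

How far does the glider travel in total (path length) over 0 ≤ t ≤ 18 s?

Distance (not displacement) is the total path length: add the absolute areas under v-t.
0–6 s: |8| × 6 = 48 cm
6–12 s: |12| × 6 = 72 cm
12–18 s: |-7| × 6 = 42 cm
Total distance = 162 cm

162 cm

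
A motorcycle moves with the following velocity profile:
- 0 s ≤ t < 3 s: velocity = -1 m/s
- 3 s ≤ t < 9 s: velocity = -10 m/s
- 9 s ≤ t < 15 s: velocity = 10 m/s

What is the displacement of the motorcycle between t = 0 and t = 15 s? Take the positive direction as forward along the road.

Displacement is the signed area under the v-t curve.
0–3 s: -1 × 3 = -3 m
3–9 s: -10 × 6 = -60 m
9–15 s: 10 × 6 = 60 m
Net displacement = -3 m

-3 m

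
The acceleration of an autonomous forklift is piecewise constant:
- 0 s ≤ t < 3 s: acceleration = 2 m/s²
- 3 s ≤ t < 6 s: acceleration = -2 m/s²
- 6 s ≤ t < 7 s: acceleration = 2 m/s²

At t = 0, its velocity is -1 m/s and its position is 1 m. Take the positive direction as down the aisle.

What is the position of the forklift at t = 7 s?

On each constant-a segment, Δv = aΔt and Δx = v₀Δt + ½aΔt²; chain segment to segment.
0–3 s: v starts -1 m/s; Δx = -1·3 + ½·2·3² = 6 m; v ends 5 m/s.
3–6 s: v starts 5 m/s; Δx = 5·3 + ½·-2·3² = 6 m; v ends -1 m/s.
6–7 s: v starts -1 m/s; Δx = -1·1 + ½·2·1² = 0 m; v ends 1 m/s.
x(7) = 1 + Σ Δx = 13 m.

13 m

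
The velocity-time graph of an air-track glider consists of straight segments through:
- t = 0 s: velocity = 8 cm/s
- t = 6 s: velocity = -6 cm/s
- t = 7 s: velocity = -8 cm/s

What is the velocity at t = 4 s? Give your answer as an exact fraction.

On 0–6 s the graph is linear from 8 to -6 cm/s: v(4) = 8 + (-6 − 8)·(4 − 0)/(6 − 0) = -4/3 cm/s.

-4/3 cm/s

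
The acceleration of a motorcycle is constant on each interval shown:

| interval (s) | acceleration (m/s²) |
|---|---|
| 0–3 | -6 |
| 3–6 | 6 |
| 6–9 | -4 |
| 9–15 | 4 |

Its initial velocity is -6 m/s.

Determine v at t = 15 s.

6 m/s

Δv equals the area under the a-t graph; then v = v₀ + Δv.
0–3 s: -6 × 3 = -18 m/s
3–6 s: 6 × 3 = 18 m/s
6–9 s: -4 × 3 = -12 m/s
9–15 s: 4 × 6 = 24 m/s
Δv = 12 m/s, so v(15) = -6 + (12) = 6 m/s.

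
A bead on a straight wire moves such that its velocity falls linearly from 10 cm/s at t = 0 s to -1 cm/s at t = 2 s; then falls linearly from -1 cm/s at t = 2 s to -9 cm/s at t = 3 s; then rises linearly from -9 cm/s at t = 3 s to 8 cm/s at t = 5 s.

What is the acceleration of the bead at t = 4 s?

8.5 cm/s²

Acceleration is the slope of the v-t graph on 3–5 s: (8 − -9)/(5 − 3) = 8.5 cm/s².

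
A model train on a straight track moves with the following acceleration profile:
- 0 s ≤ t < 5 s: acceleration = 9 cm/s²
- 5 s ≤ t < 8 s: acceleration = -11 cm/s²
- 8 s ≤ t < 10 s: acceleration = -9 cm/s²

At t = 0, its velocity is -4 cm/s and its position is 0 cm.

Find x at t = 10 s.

On each constant-a segment, Δv = aΔt and Δx = v₀Δt + ½aΔt²; chain segment to segment.
0–5 s: v starts -4 cm/s; Δx = -4·5 + ½·9·5² = 92.5 cm; v ends 41 cm/s.
5–8 s: v starts 41 cm/s; Δx = 41·3 + ½·-11·3² = 73.5 cm; v ends 8 cm/s.
8–10 s: v starts 8 cm/s; Δx = 8·2 + ½·-9·2² = -2 cm; v ends -10 cm/s.
x(10) = 0 + Σ Δx = 164 cm.

164 cm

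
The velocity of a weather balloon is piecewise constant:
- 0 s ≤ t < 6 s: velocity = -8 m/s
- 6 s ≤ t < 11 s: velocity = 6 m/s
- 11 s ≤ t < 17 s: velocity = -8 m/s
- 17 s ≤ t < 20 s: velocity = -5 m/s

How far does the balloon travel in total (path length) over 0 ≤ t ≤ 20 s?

141 m

Distance (not displacement) is the total path length: add the absolute areas under v-t.
0–6 s: |-8| × 6 = 48 m
6–11 s: |6| × 5 = 30 m
11–17 s: |-8| × 6 = 48 m
17–20 s: |-5| × 3 = 15 m
Total distance = 141 m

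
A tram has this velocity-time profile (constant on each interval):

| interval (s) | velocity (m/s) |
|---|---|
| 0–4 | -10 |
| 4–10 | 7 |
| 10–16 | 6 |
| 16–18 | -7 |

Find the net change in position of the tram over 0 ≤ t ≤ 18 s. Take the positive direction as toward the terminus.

24 m

Net displacement equals the area under the velocity-time graph (areas below the axis count negative).
0–4 s: -10 × 4 = -40 m
4–10 s: 7 × 6 = 42 m
10–16 s: 6 × 6 = 36 m
16–18 s: -7 × 2 = -14 m
Net displacement = 24 m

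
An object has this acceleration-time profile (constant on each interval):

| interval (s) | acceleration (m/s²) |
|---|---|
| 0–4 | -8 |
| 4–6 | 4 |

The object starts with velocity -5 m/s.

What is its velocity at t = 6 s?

-29 m/s

Δv equals the area under the a-t graph; then v = v₀ + Δv.
0–4 s: -8 × 4 = -32 m/s
4–6 s: 4 × 2 = 8 m/s
Δv = -24 m/s, so v(6) = -5 + (-24) = -29 m/s.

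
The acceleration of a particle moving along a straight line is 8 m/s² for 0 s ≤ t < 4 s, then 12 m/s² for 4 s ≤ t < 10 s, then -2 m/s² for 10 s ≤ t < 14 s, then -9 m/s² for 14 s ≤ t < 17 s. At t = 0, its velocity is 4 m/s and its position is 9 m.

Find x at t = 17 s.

1196.5 m

On each constant-a segment, Δv = aΔt and Δx = v₀Δt + ½aΔt²; chain segment to segment.
0–4 s: v starts 4 m/s; Δx = 4·4 + ½·8·4² = 80 m; v ends 36 m/s.
4–10 s: v starts 36 m/s; Δx = 36·6 + ½·12·6² = 432 m; v ends 108 m/s.
10–14 s: v starts 108 m/s; Δx = 108·4 + ½·-2·4² = 416 m; v ends 100 m/s.
14–17 s: v starts 100 m/s; Δx = 100·3 + ½·-9·3² = 259.5 m; v ends 73 m/s.
x(17) = 9 + Σ Δx = 1196.5 m.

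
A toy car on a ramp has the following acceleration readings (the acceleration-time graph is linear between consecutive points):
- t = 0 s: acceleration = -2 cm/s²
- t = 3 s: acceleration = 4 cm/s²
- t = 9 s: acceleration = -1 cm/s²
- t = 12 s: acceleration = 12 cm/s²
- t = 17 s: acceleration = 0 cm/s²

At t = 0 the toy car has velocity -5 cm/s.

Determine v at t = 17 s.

53.5 cm/s

Δv equals the area under the a-t graph; then v = v₀ + Δv.
0–3 s: ½(-2 + 4)(3) = 3 cm/s
3–9 s: ½(4 + -1)(6) = 9 cm/s
9–12 s: ½(-1 + 12)(3) = 16.5 cm/s
12–17 s: ½(12 + 0)(5) = 30 cm/s
Δv = 58.5 cm/s, so v(17) = -5 + (58.5) = 53.5 cm/s.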